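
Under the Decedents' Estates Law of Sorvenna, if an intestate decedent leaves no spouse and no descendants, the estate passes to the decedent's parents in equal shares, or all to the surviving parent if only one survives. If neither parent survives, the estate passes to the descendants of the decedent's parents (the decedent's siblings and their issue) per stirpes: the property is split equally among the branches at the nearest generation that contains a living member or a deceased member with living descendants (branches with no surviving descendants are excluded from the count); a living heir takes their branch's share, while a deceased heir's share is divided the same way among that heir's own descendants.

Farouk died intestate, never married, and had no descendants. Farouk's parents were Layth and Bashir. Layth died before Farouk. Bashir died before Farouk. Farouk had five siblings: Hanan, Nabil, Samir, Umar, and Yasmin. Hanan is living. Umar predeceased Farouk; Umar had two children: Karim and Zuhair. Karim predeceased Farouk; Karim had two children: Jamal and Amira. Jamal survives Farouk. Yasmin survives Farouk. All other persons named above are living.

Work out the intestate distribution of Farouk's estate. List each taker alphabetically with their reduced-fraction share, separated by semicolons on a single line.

Amira 1/20; Hanan 1/5; Jamal 1/20; Nabil 1/5; Samir 1/5; Yasmin 1/5; Zuhair 1/10

Neither parent survives and there are no descendants, so the estate passes to Farouk's siblings and their issue per stirpes.
The estate is divided into 5 equal shares of 1/5 among Hanan, Nabil, Samir, Umar, Yasmin.
Hanan is living and takes 1/5.
Nabil is living and takes 1/5.
Samir is living and takes 1/5.
Umar predeceased; the 1/5 allotted to Umar's branch passes to Umar's issue by representation.
The 1/5 is divided into 2 equal shares of 1/10 among Karim, Zuhair.
Karim predeceased; the 1/10 allotted to Karim's branch passes to Karim's issue by representation.
The 1/10 is divided into 2 equal shares of 1/20 among Jamal, Amira.
Jamal is living and takes 1/20.
Amira is living and takes 1/20.
Zuhair is living and takes 1/10.
Yasmin is living and takes 1/5.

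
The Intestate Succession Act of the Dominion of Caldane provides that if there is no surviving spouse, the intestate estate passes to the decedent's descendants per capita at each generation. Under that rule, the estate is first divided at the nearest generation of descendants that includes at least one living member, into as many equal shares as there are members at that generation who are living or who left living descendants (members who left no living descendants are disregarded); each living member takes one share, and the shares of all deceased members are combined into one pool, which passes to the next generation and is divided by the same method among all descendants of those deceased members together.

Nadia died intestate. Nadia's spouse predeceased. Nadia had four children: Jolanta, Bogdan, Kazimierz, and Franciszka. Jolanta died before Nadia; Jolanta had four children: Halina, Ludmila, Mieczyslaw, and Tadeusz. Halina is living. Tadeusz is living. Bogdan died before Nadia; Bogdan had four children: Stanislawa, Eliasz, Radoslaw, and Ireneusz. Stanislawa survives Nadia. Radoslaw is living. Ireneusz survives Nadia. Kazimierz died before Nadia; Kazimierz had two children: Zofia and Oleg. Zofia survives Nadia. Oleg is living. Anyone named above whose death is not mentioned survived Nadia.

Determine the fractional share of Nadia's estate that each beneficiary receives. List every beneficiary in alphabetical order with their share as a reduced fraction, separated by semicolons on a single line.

Eliasz 3/40; Franciszka 1/4; Halina 3/40; Ireneusz 3/40; Ludmila 3/40; Mieczyslaw 3/40; Oleg 3/40; Radoslaw 3/40; Stanislawa 3/40; Tadeusz 3/40; Zofia 3/40

There is no surviving spouse, so the entire estate passes to Nadia's descendants per capita at each generation.
At generation 1 (Jolanta, Bogdan, Kazimierz, Franciszka) there are 4 shares of (1)/4 = 1/4 each.
Living: Franciszka — each takes 1/4.
Deceased: Jolanta, Bogdan, and Kazimierz. Their combined 3/4 is pooled and carried to generation 2.
At generation 2 (Halina, Ludmila, Mieczyslaw, Tadeusz, Stanislawa, Eliasz, Radoslaw, Ireneusz, Zofia, Oleg) there are 10 shares of (3/4)/10 = 3/40 each.
Living: Halina, Ludmila, Mieczyslaw, Tadeusz, Stanislawa, Eliasz, Radoslaw, Ireneusz, Zofia, and Oleg — each takes 3/40.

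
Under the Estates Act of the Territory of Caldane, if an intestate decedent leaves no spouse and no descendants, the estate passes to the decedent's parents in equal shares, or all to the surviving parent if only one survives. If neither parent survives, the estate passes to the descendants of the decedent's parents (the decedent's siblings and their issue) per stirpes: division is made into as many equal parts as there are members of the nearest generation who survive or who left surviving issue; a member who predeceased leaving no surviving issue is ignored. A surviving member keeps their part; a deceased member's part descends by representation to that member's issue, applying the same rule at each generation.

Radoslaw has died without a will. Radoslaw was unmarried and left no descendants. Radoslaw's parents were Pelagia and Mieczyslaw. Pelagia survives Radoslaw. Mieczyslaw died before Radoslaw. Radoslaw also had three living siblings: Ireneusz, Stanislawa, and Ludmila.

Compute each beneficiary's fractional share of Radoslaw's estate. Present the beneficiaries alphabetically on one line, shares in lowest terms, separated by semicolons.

Pelagia 1

Only one parent, Pelagia, survives, so Pelagia takes the entire estate. The siblings take nothing because a surviving parent has priority.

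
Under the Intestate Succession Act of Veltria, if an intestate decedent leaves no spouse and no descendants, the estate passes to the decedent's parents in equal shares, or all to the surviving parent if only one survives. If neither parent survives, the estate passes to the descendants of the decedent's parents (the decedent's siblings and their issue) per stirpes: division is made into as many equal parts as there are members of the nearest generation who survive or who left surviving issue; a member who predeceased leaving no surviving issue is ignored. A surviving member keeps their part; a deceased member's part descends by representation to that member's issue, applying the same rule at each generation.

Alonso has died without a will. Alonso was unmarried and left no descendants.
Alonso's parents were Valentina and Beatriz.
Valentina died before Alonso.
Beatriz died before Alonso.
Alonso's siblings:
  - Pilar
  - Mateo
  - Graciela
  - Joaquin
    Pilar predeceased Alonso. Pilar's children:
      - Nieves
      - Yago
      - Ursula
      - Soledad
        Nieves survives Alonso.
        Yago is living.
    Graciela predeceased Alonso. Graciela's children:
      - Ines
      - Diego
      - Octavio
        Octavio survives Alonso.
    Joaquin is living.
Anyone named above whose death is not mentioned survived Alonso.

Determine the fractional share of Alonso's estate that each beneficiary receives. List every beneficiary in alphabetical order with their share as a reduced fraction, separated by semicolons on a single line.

Neither parent survives and there are no descendants, so the estate passes to Alonso's siblings and their issue per stirpes.
The estate is divided into 4 equal shares of 1/4 among Pilar, Mateo, Graciela, Joaquin.
Pilar predeceased; the 1/4 allotted to Pilar's branch passes to Pilar's issue by representation.
The 1/4 is divided into 4 equal shares of 1/16 among Nieves, Yago, Ursula, Soledad.
Nieves is living and takes 1/16.
Yago is living and takes 1/16.
Ursula is living and takes 1/16.
Soledad is living and takes 1/16.
Mateo is living and takes 1/4.
Graciela predeceased; the 1/4 allotted to Graciela's branch passes to Graciela's issue by representation.
The 1/4 is divided into 3 equal shares of 1/12 among Ines, Diego, Octavio.
Ines is living and takes 1/12.
Diego is living and takes 1/12.
Octavio is living and takes 1/12.
Joaquin is living and takes 1/4.

Diego 1/12; Ines 1/12; Joaquin 1/4; Mateo 1/4; Nieves 1/16; Octavio 1/12; Soledad 1/16; Ursula 1/16; Yago 1/16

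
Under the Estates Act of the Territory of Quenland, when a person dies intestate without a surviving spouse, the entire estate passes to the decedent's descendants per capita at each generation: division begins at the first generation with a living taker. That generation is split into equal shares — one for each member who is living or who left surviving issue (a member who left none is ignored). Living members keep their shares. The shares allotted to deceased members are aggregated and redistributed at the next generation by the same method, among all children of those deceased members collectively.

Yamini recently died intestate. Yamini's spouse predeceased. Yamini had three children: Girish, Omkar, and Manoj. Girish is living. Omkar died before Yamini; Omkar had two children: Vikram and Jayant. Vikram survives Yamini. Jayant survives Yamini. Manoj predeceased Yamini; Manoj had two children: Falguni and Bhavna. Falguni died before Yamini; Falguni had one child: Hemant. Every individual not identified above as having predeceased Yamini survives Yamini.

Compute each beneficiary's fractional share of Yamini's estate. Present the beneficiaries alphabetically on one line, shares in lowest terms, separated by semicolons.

There is no surviving spouse, so the entire estate passes to Yamini's descendants per capita at each generation.
At generation 1 (Girish, Omkar, Manoj) there are 3 shares of (1)/3 = 1/3 each.
Living: Girish — each takes 1/3.
Deceased: Omkar and Manoj. Their combined 2/3 is pooled and carried to generation 2.
At generation 2 (Vikram, Jayant, Falguni, Bhavna) there are 4 shares of (2/3)/4 = 1/6 each.
Living: Vikram, Jayant, and Bhavna — each takes 1/6.
Deceased: Falguni. That 1/6 share is carried to generation 3.
At generation 3 (Hemant) there are 1 shares of (1/6)/1 = 1/6 each.
Living: Hemant — each takes 1/6.

Bhavna 1/6; Girish 1/3; Hemant 1/6; Jayant 1/6; Vikram 1/6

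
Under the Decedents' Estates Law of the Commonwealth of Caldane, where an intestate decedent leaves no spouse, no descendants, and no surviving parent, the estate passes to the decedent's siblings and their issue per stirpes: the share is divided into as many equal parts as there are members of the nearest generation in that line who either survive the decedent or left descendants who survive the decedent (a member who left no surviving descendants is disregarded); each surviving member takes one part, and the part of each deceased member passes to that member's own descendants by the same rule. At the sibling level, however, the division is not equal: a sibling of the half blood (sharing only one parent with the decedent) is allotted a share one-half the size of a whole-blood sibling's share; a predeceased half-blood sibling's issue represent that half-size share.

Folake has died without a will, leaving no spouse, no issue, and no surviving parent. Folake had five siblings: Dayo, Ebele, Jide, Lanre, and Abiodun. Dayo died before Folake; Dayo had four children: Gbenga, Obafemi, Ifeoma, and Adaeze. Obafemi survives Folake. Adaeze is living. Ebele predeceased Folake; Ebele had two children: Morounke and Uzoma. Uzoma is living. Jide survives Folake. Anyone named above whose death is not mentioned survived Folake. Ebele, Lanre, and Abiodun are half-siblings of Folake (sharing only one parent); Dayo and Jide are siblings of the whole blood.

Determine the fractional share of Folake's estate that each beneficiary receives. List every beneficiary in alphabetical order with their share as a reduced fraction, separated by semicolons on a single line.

Abiodun 1/7; Adaeze 1/14; Gbenga 1/14; Ifeoma 1/14; Jide 2/7; Lanre 1/7; Morounke 1/14; Obafemi 1/14; Uzoma 1/14

No spouse, descendants, or parent survives, so the estate passes to Folake's siblings per stirpes.
Half-blood siblings count for one-half the weight of whole-blood siblings at the initial division.
Dividing 1 in proportion to weights (total weight 7/2): Dayo (weight 1) → 2/7; Ebele (weight 1/2) → 1/7; Jide (weight 1) → 2/7; Lanre (weight 1/2) → 1/7; Abiodun (weight 1/2) → 1/7.
Dayo predeceased; the 2/7 allotted to Dayo's branch passes to Dayo's issue by representation.
The 2/7 is divided into 4 equal shares of 1/14 among Gbenga, Obafemi, Ifeoma, Adaeze.
Gbenga is living and takes 1/14.
Obafemi is living and takes 1/14.
Ifeoma is living and takes 1/14.
Adaeze is living and takes 1/14.
Ebele predeceased; the 1/7 allotted to Ebele's branch passes to Ebele's issue by representation.
The 1/7 is divided into 2 equal shares of 1/14 among Morounke, Uzoma.
Morounke is living and takes 1/14.
Uzoma is living and takes 1/14.
Jide is living and takes 2/7.
Lanre is living and takes 1/7.
Abiodun is living and takes 1/7.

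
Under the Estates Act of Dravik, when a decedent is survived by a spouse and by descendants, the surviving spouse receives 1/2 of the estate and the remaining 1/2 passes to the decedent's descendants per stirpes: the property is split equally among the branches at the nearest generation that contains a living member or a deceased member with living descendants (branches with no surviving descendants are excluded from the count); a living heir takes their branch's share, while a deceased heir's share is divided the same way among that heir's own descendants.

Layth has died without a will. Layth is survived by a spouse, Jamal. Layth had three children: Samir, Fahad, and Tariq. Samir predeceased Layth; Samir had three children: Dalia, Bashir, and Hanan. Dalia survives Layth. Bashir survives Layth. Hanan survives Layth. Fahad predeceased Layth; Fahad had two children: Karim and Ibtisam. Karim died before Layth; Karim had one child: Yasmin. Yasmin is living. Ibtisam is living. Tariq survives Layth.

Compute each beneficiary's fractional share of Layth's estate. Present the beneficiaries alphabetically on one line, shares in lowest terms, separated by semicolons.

Jamal, as surviving spouse, takes 1/2.
The remaining 1/2 passes to Layth's descendants per stirpes.
The 1/2 is divided into 3 equal shares of 1/6 among Samir, Fahad, Tariq.
Samir predeceased; the 1/6 allotted to Samir's branch passes to Samir's issue by representation.
The 1/6 is divided into 3 equal shares of 1/18 among Dalia, Bashir, Hanan.
Dalia is living and takes 1/18.
Bashir is living and takes 1/18.
Hanan is living and takes 1/18.
Fahad predeceased; the 1/6 allotted to Fahad's branch passes to Fahad's issue by representation.
The 1/6 is divided into 2 equal shares of 1/12 among Karim, Ibtisam.
Karim predeceased; the 1/12 allotted to Karim's branch passes to Karim's issue by representation.
Yasmin is the sole taker at this level and receives the full 1/12.
Ibtisam is living and takes 1/12.
Tariq is living and takes 1/6.

Bashir 1/18; Dalia 1/18; Hanan 1/18; Ibtisam 1/12; Jamal 1/2; Tariq 1/6; Yasmin 1/12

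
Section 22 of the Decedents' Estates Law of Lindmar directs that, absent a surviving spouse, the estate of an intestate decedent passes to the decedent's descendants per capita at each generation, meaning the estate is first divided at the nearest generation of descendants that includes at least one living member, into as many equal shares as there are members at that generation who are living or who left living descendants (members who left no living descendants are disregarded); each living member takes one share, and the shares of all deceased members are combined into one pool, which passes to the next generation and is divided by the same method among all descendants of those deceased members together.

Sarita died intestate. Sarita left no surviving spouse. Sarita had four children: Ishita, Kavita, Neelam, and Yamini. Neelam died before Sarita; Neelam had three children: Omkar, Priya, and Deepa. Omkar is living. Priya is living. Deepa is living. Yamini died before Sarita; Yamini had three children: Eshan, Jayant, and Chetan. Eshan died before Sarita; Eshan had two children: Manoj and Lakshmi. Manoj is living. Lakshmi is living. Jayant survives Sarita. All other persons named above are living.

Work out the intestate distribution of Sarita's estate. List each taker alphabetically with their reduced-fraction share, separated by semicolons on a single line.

Chetan 1/12; Deepa 1/12; Ishita 1/4; Jayant 1/12; Kavita 1/4; Lakshmi 1/24; Manoj 1/24; Omkar 1/12; Priya 1/12

There is no surviving spouse, so the entire estate passes to Sarita's descendants per capita at each generation.
At generation 1 (Ishita, Kavita, Neelam, Yamini) there are 4 shares of (1)/4 = 1/4 each.
Living: Ishita and Kavita — each takes 1/4.
Deceased: Neelam and Yamini. Their combined 1/2 is pooled and carried to generation 2.
At generation 2 (Omkar, Priya, Deepa, Eshan, Jayant, Chetan) there are 6 shares of (1/2)/6 = 1/12 each.
Living: Omkar, Priya, Deepa, Jayant, and Chetan — each takes 1/12.
Deceased: Eshan. That 1/12 share is carried to generation 3.
At generation 3 (Manoj, Lakshmi) there are 2 shares of (1/12)/2 = 1/24 each.
Living: Manoj and Lakshmi — each takes 1/24.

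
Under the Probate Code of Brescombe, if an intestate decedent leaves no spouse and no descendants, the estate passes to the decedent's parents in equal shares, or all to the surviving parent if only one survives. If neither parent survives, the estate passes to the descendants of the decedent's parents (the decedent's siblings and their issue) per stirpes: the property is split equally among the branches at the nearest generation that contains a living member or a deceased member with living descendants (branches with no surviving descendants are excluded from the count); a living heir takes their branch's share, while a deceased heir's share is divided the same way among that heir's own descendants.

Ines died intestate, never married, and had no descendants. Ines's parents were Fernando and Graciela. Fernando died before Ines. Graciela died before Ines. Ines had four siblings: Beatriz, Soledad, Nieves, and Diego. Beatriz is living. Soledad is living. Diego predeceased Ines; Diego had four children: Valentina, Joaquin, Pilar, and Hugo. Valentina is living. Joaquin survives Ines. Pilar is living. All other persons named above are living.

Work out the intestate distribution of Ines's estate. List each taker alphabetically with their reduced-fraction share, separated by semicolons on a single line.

Neither parent survives and there are no descendants, so the estate passes to Ines's siblings and their issue per stirpes.
The estate is divided into 4 equal shares of 1/4 among Beatriz, Soledad, Nieves, Diego.
Beatriz is living and takes 1/4.
Soledad is living and takes 1/4.
Nieves is living and takes 1/4.
Diego predeceased; the 1/4 allotted to Diego's branch passes to Diego's issue by representation.
The 1/4 is divided into 4 equal shares of 1/16 among Valentina, Joaquin, Pilar, Hugo.
Valentina is living and takes 1/16.
Joaquin is living and takes 1/16.
Pilar is living and takes 1/16.
Hugo is living and takes 1/16.

Beatriz 1/4; Hugo 1/16; Joaquin 1/16; Nieves 1/4; Pilar 1/16; Soledad 1/4; Valentina 1/16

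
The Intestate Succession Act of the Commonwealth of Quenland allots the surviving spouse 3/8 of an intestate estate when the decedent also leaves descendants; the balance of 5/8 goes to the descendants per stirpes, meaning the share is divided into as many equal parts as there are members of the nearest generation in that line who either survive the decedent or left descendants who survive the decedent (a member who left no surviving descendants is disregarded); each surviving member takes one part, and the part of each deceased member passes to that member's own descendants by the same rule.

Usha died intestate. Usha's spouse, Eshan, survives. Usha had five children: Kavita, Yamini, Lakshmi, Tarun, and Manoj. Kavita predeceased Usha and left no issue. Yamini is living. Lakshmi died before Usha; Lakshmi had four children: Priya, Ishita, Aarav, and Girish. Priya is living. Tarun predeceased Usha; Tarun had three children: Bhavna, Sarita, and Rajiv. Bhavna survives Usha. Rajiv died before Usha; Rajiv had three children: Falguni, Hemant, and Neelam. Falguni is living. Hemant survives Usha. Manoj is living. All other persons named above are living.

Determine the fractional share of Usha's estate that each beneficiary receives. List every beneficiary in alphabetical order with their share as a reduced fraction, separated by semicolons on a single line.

Aarav 5/128; Bhavna 5/96; Eshan 3/8; Falguni 5/288; Girish 5/128; Hemant 5/288; Ishita 5/128; Manoj 5/32; Neelam 5/288; Priya 5/128; Sarita 5/96; Yamini 5/32

Eshan, as surviving spouse, takes 3/8.
The remaining 5/8 passes to Usha's descendants per stirpes.
Kavita left no surviving issue, so that branch lapses and is disregarded.
The 5/8 is divided into 4 equal shares of 5/32 among Yamini, Lakshmi, Tarun, Manoj.
Yamini is living and takes 5/32.
Lakshmi predeceased; the 5/32 allotted to Lakshmi's branch passes to Lakshmi's issue by representation.
The 5/32 is divided into 4 equal shares of 5/128 among Priya, Ishita, Aarav, Girish.
Priya is living and takes 5/128.
Ishita is living and takes 5/128.
Aarav is living and takes 5/128.
Girish is living and takes 5/128.
Tarun predeceased; the 5/32 allotted to Tarun's branch passes to Tarun's issue by representation.
The 5/32 is divided into 3 equal shares of 5/96 among Bhavna, Sarita, Rajiv.
Bhavna is living and takes 5/96.
Sarita is living and takes 5/96.
Rajiv predeceased; the 5/96 allotted to Rajiv's branch passes to Rajiv's issue by representation.
The 5/96 is divided into 3 equal shares of 5/288 among Falguni, Hemant, Neelam.
Falguni is living and takes 5/288.
Hemant is living and takes 5/288.
Neelam is living and takes 5/288.
Manoj is living and takes 5/32.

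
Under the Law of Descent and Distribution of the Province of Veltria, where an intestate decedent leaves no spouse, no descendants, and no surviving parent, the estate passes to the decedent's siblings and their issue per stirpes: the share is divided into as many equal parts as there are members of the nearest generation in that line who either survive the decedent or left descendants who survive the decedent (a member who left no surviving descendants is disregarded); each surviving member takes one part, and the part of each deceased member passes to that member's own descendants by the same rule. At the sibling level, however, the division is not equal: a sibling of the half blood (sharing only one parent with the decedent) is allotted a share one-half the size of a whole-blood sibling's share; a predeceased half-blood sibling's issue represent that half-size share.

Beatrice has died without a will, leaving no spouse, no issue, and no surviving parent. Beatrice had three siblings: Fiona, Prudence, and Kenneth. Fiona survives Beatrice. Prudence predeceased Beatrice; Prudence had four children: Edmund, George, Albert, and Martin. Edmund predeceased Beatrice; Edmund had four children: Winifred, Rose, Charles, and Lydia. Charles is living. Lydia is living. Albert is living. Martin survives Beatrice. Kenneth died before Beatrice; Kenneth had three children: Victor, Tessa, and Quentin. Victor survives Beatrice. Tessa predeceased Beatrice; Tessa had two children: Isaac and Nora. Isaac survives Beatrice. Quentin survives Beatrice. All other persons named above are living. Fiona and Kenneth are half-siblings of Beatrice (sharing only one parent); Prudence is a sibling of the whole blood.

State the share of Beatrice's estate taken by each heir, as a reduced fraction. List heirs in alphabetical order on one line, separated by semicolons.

No spouse, descendants, or parent survives, so the estate passes to Beatrice's siblings per stirpes.
Half-blood siblings count for one-half the weight of whole-blood siblings at the initial division.
Dividing 1 in proportion to weights (total weight 2): Fiona (weight 1/2) → 1/4; Prudence (weight 1) → 1/2; Kenneth (weight 1/2) → 1/4.
Fiona is living and takes 1/4.
Prudence predeceased; the 1/2 allotted to Prudence's branch passes to Prudence's issue by representation.
The 1/2 is divided into 4 equal shares of 1/8 among Edmund, George, Albert, Martin.
Edmund predeceased; the 1/8 allotted to Edmund's branch passes to Edmund's issue by representation.
The 1/8 is divided into 4 equal shares of 1/32 among Winifred, Rose, Charles, Lydia.
Winifred is living and takes 1/32.
Rose is living and takes 1/32.
Charles is living and takes 1/32.
Lydia is living and takes 1/32.
George is living and takes 1/8.
Albert is living and takes 1/8.
Martin is living and takes 1/8.
Kenneth predeceased; the 1/4 allotted to Kenneth's branch passes to Kenneth's issue by representation.
The 1/4 is divided into 3 equal shares of 1/12 among Victor, Tessa, Quentin.
Victor is living and takes 1/12.
Tessa predeceased; the 1/12 allotted to Tessa's branch passes to Tessa's issue by representation.
The 1/12 is divided into 2 equal shares of 1/24 among Isaac, Nora.
Isaac is living and takes 1/24.
Nora is living and takes 1/24.
Quentin is living and takes 1/12.

Albert 1/8; Charles 1/32; Fiona 1/4; George 1/8; Isaac 1/24; Lydia 1/32; Martin 1/8; Nora 1/24; Quentin 1/12; Rose 1/32; Victor 1/12; Winifred 1/32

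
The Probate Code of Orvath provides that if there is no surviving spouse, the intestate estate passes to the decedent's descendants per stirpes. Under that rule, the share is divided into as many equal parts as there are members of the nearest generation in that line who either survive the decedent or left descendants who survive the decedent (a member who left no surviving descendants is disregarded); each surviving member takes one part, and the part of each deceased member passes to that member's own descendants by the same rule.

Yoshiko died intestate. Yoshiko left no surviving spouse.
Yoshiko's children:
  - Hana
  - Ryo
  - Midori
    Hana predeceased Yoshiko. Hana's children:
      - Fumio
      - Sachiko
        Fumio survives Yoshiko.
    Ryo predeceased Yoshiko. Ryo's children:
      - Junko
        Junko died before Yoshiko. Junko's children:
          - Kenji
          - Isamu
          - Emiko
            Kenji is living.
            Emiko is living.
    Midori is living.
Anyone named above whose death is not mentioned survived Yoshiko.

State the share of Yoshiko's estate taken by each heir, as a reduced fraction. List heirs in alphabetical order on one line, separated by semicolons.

There is no surviving spouse, so the entire estate passes to Yoshiko's descendants per stirpes.
The estate is divided into 3 equal shares of 1/3 among Hana, Ryo, Midori.
Hana predeceased; the 1/3 allotted to Hana's branch passes to Hana's issue by representation.
The 1/3 is divided into 2 equal shares of 1/6 among Fumio, Sachiko.
Fumio is living and takes 1/6.
Sachiko is living and takes 1/6.
Ryo predeceased; the 1/3 allotted to Ryo's branch passes to Ryo's issue by representation.
Junko's line is the sole branch at this level, so the full 1/3 passes to Junko's issue by representation.
The 1/3 is divided into 3 equal shares of 1/9 among Kenji, Isamu, Emiko.
Kenji is living and takes 1/9.
Isamu is living and takes 1/9.
Emiko is living and takes 1/9.
Midori is living and takes 1/3.

Emiko 1/9; Fumio 1/6; Isamu 1/9; Kenji 1/9; Midori 1/3; Sachiko 1/6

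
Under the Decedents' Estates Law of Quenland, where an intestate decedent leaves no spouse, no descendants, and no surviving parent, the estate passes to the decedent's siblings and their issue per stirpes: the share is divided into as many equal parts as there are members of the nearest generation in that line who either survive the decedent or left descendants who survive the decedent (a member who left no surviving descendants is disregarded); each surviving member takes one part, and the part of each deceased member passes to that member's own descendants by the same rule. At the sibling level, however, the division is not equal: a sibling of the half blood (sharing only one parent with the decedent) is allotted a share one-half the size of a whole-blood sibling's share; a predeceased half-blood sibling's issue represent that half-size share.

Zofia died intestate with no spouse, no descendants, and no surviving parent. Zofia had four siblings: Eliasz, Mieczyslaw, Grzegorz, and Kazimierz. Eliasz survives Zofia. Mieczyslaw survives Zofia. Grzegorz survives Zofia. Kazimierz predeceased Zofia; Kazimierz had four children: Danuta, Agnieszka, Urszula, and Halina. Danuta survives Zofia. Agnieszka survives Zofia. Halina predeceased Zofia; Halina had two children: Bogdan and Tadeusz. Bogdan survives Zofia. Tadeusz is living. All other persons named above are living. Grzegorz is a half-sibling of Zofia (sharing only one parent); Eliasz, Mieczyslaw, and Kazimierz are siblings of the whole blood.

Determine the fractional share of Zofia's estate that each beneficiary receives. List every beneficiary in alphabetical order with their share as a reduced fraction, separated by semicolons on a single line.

Agnieszka 1/14; Bogdan 1/28; Danuta 1/14; Eliasz 2/7; Grzegorz 1/7; Mieczyslaw 2/7; Tadeusz 1/28; Urszula 1/14

No spouse, descendants, or parent survives, so the estate passes to Zofia's siblings per stirpes.
Half-blood siblings count for one-half the weight of whole-blood siblings at the initial division.
Dividing 1 in proportion to weights (total weight 7/2): Eliasz (weight 1) → 2/7; Mieczyslaw (weight 1) → 2/7; Grzegorz (weight 1/2) → 1/7; Kazimierz (weight 1) → 2/7.
Eliasz is living and takes 2/7.
Mieczyslaw is living and takes 2/7.
Grzegorz is living and takes 1/7.
Kazimierz predeceased; the 2/7 allotted to Kazimierz's branch passes to Kazimierz's issue by representation.
The 2/7 is divided into 4 equal shares of 1/14 among Danuta, Agnieszka, Urszula, Halina.
Danuta is living and takes 1/14.
Agnieszka is living and takes 1/14.
Urszula is living and takes 1/14.
Halina predeceased; the 1/14 allotted to Halina's branch passes to Halina's issue by representation.
The 1/14 is divided into 2 equal shares of 1/28 among Bogdan, Tadeusz.
Bogdan is living and takes 1/28.
Tadeusz is living and takes 1/28.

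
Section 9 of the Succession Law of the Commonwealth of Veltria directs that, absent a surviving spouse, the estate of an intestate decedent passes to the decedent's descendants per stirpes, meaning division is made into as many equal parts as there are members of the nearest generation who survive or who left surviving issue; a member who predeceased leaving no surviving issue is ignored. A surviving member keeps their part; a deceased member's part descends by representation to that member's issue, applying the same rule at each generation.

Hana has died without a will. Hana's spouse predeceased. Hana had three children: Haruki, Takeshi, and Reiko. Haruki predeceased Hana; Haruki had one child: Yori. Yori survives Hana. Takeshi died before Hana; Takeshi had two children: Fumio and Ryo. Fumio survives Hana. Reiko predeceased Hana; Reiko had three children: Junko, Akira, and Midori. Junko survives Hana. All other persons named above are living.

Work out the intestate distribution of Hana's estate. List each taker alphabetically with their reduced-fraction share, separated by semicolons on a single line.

Akira 1/9; Fumio 1/6; Junko 1/9; Midori 1/9; Ryo 1/6; Yori 1/3

There is no surviving spouse, so the entire estate passes to Hana's descendants per stirpes.
The estate is divided into 3 equal shares of 1/3 among Haruki, Takeshi, Reiko.
Haruki predeceased; the 1/3 allotted to Haruki's branch passes to Haruki's issue by representation.
Yori is the sole taker at this level and receives the full 1/3.
Takeshi predeceased; the 1/3 allotted to Takeshi's branch passes to Takeshi's issue by representation.
The 1/3 is divided into 2 equal shares of 1/6 among Fumio, Ryo.
Fumio is living and takes 1/6.
Ryo is living and takes 1/6.
Reiko predeceased; the 1/3 allotted to Reiko's branch passes to Reiko's issue by representation.
The 1/3 is divided into 3 equal shares of 1/9 among Junko, Akira, Midori.
Junko is living and takes 1/9.
Akira is living and takes 1/9.
Midori is living and takes 1/9.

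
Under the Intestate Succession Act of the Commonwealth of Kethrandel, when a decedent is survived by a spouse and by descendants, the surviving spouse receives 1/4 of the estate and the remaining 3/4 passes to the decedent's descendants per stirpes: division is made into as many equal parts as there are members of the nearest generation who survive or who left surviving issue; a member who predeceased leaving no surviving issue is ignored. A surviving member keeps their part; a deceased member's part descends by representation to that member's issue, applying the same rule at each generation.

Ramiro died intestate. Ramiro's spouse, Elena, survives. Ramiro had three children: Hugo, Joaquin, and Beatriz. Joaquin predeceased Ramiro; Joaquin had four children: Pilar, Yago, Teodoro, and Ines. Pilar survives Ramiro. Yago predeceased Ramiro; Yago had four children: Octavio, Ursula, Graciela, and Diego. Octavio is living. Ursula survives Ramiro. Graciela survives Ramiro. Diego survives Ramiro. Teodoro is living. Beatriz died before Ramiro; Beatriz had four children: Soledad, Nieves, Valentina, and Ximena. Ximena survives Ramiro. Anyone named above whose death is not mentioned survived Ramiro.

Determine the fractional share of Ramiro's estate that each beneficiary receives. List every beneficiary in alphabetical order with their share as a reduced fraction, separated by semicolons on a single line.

Diego 1/64; Elena 1/4; Graciela 1/64; Hugo 1/4; Ines 1/16; Nieves 1/16; Octavio 1/64; Pilar 1/16; Soledad 1/16; Teodoro 1/16; Ursula 1/64; Valentina 1/16; Ximena 1/16

Elena, as surviving spouse, takes 1/4.
The remaining 3/4 passes to Ramiro's descendants per stirpes.
The 3/4 is divided into 3 equal shares of 1/4 among Hugo, Joaquin, Beatriz.
Hugo is living and takes 1/4.
Joaquin predeceased; the 1/4 allotted to Joaquin's branch passes to Joaquin's issue by representation.
The 1/4 is divided into 4 equal shares of 1/16 among Pilar, Yago, Teodoro, Ines.
Pilar is living and takes 1/16.
Yago predeceased; the 1/16 allotted to Yago's branch passes to Yago's issue by representation.
The 1/16 is divided into 4 equal shares of 1/64 among Octavio, Ursula, Graciela, Diego.
Octavio is living and takes 1/64.
Ursula is living and takes 1/64.
Graciela is living and takes 1/64.
Diego is living and takes 1/64.
Teodoro is living and takes 1/16.
Ines is living and takes 1/16.
Beatriz predeceased; the 1/4 allotted to Beatriz's branch passes to Beatriz's issue by representation.
The 1/4 is divided into 4 equal shares of 1/16 among Soledad, Nieves, Valentina, Ximena.
Soledad is living and takes 1/16.
Nieves is living and takes 1/16.
Valentina is living and takes 1/16.
Ximena is living and takes 1/16.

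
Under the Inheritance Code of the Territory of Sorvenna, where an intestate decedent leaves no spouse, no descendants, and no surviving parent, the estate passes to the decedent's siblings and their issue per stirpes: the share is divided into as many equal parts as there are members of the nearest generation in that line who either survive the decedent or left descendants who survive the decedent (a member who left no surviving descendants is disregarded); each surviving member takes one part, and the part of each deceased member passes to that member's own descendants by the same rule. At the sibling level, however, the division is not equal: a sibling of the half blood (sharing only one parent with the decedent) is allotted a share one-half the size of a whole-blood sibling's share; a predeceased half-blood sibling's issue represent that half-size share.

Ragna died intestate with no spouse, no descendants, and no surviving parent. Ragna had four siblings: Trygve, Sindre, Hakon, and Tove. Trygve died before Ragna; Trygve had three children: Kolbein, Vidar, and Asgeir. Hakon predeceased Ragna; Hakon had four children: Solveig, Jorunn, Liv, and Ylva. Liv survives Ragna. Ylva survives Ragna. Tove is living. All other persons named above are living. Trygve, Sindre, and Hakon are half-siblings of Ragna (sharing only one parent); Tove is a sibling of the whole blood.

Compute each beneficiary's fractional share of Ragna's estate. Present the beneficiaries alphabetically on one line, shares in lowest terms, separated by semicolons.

Asgeir 1/15; Jorunn 1/20; Kolbein 1/15; Liv 1/20; Sindre 1/5; Solveig 1/20; Tove 2/5; Vidar 1/15; Ylva 1/20

No spouse, descendants, or parent survives, so the estate passes to Ragna's siblings per stirpes.
Half-blood siblings count for one-half the weight of whole-blood siblings at the initial division.
Dividing 1 in proportion to weights (total weight 5/2): Trygve (weight 1/2) → 1/5; Sindre (weight 1/2) → 1/5; Hakon (weight 1/2) → 1/5; Tove (weight 1) → 2/5.
Trygve predeceased; the 1/5 allotted to Trygve's branch passes to Trygve's issue by representation.
The 1/5 is divided into 3 equal shares of 1/15 among Kolbein, Vidar, Asgeir.
Kolbein is living and takes 1/15.
Vidar is living and takes 1/15.
Asgeir is living and takes 1/15.
Sindre is living and takes 1/5.
Hakon predeceased; the 1/5 allotted to Hakon's branch passes to Hakon's issue by representation.
The 1/5 is divided into 4 equal shares of 1/20 among Solveig, Jorunn, Liv, Ylva.
Solveig is living and takes 1/20.
Jorunn is living and takes 1/20.
Liv is living and takes 1/20.
Ylva is living and takes 1/20.
Tove is living and takes 2/5.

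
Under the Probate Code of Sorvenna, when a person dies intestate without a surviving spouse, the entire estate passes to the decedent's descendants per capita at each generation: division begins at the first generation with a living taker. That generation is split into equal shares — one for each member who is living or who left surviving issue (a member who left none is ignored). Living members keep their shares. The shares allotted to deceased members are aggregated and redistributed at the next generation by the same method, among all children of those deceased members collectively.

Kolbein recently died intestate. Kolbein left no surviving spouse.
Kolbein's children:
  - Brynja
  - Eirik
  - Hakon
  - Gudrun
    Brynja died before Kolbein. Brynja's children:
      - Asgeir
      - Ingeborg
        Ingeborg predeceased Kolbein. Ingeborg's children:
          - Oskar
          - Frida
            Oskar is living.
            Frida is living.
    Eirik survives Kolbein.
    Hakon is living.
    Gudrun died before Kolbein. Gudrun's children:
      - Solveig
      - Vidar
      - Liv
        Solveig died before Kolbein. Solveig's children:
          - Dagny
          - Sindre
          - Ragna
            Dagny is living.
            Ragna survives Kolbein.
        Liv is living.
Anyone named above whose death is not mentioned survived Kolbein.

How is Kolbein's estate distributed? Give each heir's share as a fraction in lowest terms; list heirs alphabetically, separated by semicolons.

Asgeir 1/10; Dagny 1/25; Eirik 1/4; Frida 1/25; Hakon 1/4; Liv 1/10; Oskar 1/25; Ragna 1/25; Sindre 1/25; Vidar 1/10

There is no surviving spouse, so the entire estate passes to Kolbein's descendants per capita at each generation.
At generation 1 (Brynja, Eirik, Hakon, Gudrun) there are 4 shares of (1)/4 = 1/4 each.
Living: Eirik and Hakon — each takes 1/4.
Deceased: Brynja and Gudrun. Their combined 1/2 is pooled and carried to generation 2.
At generation 2 (Asgeir, Ingeborg, Solveig, Vidar, Liv) there are 5 shares of (1/2)/5 = 1/10 each.
Living: Asgeir, Vidar, and Liv — each takes 1/10.
Deceased: Ingeborg and Solveig. Their combined 1/5 is pooled and carried to generation 3.
At generation 3 (Oskar, Frida, Dagny, Sindre, Ragna) there are 5 shares of (1/5)/5 = 1/25 each.
Living: Oskar, Frida, Dagny, Sindre, and Ragna — each takes 1/25.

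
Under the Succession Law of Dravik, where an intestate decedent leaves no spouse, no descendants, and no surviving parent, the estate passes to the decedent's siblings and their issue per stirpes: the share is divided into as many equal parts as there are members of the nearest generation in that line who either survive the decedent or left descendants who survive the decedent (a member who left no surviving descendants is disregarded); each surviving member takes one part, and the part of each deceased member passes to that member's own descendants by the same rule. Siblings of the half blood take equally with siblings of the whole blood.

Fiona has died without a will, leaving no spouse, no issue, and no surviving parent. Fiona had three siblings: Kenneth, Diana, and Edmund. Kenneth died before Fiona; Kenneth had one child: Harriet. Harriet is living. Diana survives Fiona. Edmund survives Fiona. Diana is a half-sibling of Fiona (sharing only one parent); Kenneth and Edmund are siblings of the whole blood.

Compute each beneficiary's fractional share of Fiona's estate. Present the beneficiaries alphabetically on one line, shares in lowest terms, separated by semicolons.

Diana 1/3; Edmund 1/3; Harriet 1/3

No spouse, descendants, or parent survives, so the estate passes to Fiona's siblings per stirpes.
Half-blood and whole-blood siblings take equally under the stated rule.
The estate is divided into 3 equal shares of 1/3 among Kenneth, Diana, Edmund.
Kenneth predeceased; the 1/3 allotted to Kenneth's branch passes to Kenneth's issue by representation.
Harriet is the sole taker at this level and receives the full 1/3.
Diana is living and takes 1/3.
Edmund is living and takes 1/3.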